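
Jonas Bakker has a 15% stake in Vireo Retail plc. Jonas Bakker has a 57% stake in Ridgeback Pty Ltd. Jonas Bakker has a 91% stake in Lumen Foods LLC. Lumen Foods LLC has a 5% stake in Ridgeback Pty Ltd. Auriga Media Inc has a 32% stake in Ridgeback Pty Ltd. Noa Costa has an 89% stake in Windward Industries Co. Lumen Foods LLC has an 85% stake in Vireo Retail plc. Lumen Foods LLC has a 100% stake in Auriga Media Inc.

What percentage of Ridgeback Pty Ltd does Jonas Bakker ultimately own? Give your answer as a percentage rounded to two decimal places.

Jonas reaches Ridgeback along 3 paths.
Via Lumen: 91% × 5% = 4.55%.
Via Lumen → Auriga: 91% × 100% × 32% = 29.12%.
Direct stake: 57% = 57%.
Total: 4.55% + 29.12% + 57% = 90.67%.

90.67%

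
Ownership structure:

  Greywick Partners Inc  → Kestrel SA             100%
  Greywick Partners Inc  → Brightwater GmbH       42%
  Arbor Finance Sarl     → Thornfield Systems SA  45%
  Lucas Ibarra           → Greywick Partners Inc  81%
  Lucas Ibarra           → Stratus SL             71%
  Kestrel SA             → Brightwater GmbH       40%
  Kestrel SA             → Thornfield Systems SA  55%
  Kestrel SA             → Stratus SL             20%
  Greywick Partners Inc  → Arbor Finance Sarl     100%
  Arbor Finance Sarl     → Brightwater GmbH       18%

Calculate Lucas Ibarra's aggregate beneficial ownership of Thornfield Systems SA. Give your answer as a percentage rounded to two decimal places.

81.00%

Lucas reaches Thornfield along 2 paths.
Via Greywick → Kestrel: 81% × 100% × 55% = 44.55%.
Via Greywick → Arbor: 81% × 100% × 45% = 36.45%.
Total: 44.55% + 36.45% = 81%.
Rounded: 81.00%.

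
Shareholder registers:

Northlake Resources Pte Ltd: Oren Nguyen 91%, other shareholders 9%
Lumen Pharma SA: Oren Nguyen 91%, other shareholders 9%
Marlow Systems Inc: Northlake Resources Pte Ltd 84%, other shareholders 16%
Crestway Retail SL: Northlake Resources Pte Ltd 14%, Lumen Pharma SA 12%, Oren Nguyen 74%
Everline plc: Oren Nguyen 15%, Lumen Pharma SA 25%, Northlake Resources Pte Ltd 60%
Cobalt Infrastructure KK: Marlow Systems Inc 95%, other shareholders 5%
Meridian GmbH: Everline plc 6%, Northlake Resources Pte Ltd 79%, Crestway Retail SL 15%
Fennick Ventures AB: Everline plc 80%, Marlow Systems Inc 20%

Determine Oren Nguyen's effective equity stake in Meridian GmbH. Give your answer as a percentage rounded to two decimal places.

Oren reaches Meridian along 7 paths.
Via Everline: 15% × 6% = 0.9%.
Via Lumen → Everline: 91% × 25% × 6% = 1.365%.
Via Northlake → Everline: 91% × 60% × 6% = 3.276%.
Via Northlake: 91% × 79% = 71.89%.
Via Northlake → Crestway: 91% × 14% × 15% = 1.911%.
Via Lumen → Crestway: 91% × 12% × 15% = 1.638%.
Via Crestway: 74% × 15% = 11.1%.
Total: 0.9% + 1.365% + 3.276% + 71.89% + 1.911% + 1.638% + 11.1% = 92.08%.

92.08%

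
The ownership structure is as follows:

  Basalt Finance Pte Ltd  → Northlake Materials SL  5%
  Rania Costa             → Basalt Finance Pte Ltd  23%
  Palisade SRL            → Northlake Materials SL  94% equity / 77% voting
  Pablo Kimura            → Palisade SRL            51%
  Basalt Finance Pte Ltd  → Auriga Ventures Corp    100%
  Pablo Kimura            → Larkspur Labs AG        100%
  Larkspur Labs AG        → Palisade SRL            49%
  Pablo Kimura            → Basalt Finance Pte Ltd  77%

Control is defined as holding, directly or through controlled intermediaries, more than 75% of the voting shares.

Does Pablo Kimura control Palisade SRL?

Yes

Pablo holds 100% of Larkspur, so Pablo controls Larkspur.
Pablo and Larkspur together hold 51% + 49% = 100% of Palisade, so Pablo controls Palisade.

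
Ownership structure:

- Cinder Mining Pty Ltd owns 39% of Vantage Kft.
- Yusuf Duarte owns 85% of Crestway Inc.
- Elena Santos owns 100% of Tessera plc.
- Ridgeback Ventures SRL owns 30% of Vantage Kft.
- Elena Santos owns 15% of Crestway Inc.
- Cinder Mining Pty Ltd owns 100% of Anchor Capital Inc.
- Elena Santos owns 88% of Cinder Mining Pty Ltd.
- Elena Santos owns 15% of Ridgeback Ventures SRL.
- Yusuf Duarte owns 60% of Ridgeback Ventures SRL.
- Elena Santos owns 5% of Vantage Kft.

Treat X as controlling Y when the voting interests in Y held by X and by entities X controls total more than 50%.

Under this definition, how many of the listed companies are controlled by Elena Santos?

Elena holds 88% of Cinder, so Elena controls Cinder.
Cinder holds 100% of Anchor, so Elena controls Anchor.
Elena holds 100% of Tessera, so Elena controls Tessera.
No other company's threshold is met.
Elena controls 3 companies.

3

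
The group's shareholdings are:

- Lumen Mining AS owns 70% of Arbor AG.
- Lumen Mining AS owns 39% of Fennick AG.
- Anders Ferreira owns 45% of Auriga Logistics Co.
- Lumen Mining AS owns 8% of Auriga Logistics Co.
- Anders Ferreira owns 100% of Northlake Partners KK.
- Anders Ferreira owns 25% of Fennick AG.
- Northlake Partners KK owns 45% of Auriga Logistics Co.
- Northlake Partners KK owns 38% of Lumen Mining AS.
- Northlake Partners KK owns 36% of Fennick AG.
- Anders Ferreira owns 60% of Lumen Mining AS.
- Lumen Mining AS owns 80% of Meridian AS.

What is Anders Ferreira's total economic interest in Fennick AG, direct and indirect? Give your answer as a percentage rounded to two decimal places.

Anders reaches Fennick along 4 paths.
Via Lumen: 60% × 39% = 23.4%.
Via Northlake → Lumen: 100% × 38% × 39% = 14.82%.
Via Northlake: 100% × 36% = 36%.
Direct stake: 25% = 25%.
Total: 23.4% + 14.82% + 36% + 25% = 99.22%.

99.22%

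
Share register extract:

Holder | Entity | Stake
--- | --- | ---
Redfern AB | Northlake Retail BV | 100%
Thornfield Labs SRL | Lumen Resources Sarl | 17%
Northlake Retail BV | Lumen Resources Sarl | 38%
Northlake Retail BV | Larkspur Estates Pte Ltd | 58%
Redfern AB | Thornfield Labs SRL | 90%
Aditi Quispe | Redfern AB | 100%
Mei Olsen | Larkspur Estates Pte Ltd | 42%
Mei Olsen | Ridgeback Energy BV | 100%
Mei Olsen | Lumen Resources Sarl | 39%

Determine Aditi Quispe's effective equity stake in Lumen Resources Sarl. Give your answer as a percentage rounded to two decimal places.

Aditi reaches Lumen along 2 paths.
Via Redfern → Northlake: 100% × 100% × 38% = 38%.
Via Redfern → Thornfield: 100% × 90% × 17% = 15.3%.
Total: 38% + 15.3% = 53.3%.
Rounded: 53.30%.

53.30%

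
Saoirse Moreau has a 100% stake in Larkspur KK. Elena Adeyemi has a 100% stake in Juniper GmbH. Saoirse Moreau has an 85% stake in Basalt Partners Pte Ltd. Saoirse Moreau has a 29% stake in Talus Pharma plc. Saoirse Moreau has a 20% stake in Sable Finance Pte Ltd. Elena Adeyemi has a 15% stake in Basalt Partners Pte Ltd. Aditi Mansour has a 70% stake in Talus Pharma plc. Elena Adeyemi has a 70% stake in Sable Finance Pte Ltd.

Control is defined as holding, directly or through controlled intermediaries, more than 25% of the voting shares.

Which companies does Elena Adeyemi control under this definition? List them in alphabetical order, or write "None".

Elena holds 70% of Sable, so Elena controls Sable.
Elena holds 100% of Juniper, so Elena controls Juniper.
No other company's threshold is met.

Juniper GmbH, Sable Finance Pte Ltd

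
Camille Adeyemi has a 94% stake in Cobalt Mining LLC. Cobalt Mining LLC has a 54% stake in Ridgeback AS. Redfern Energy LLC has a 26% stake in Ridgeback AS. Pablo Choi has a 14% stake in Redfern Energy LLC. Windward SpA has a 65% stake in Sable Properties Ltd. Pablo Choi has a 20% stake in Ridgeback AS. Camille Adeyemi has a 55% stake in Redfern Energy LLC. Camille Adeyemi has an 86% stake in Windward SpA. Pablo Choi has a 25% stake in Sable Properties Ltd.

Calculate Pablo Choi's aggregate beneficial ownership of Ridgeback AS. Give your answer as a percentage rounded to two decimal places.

23.64%

Pablo reaches Ridgeback along 2 paths.
Direct stake: 20% = 20%.
Via Redfern: 14% × 26% = 3.64%.
Total: 20% + 3.64% = 23.64%.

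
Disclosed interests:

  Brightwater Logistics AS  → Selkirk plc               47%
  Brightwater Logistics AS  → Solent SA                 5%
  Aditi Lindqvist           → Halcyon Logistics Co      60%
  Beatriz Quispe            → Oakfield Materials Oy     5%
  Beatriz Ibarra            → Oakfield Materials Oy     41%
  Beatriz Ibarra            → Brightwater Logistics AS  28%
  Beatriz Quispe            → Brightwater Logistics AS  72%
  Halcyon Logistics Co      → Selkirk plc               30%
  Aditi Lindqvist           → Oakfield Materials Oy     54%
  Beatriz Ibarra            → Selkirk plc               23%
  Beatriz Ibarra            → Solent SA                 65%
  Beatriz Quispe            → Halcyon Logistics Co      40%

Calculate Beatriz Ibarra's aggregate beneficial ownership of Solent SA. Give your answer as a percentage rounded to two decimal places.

66.40%

Beatriz Ibarra reaches Solent along 2 paths.
Via Brightwater: 28% × 5% = 1.4%.
Direct stake: 65% = 65%.
Total: 1.4% + 65% = 66.4%.
Rounded: 66.40%.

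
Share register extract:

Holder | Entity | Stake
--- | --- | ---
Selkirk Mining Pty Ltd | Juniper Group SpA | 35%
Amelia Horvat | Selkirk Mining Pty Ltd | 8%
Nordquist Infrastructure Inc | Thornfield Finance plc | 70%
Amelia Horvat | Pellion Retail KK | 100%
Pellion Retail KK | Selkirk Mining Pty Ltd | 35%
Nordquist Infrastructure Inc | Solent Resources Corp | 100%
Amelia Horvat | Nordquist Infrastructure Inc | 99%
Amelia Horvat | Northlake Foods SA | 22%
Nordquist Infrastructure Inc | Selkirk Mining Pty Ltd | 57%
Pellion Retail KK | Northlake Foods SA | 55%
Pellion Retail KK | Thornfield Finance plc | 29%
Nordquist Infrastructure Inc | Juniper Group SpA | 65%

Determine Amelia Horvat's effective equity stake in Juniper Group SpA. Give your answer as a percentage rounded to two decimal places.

99.15%

Amelia reaches Juniper along 4 paths.
Via Nordquist: 99% × 65% = 64.35%.
Via Pellion → Selkirk: 100% × 35% × 35% = 12.25%.
Via Selkirk: 8% × 35% = 2.8%.
Via Nordquist → Selkirk: 99% × 57% × 35% = 19.7505%.
Total: 64.35% + 12.25% + 2.8% + 19.7505% = 99.1505%.
Rounded: 99.15%.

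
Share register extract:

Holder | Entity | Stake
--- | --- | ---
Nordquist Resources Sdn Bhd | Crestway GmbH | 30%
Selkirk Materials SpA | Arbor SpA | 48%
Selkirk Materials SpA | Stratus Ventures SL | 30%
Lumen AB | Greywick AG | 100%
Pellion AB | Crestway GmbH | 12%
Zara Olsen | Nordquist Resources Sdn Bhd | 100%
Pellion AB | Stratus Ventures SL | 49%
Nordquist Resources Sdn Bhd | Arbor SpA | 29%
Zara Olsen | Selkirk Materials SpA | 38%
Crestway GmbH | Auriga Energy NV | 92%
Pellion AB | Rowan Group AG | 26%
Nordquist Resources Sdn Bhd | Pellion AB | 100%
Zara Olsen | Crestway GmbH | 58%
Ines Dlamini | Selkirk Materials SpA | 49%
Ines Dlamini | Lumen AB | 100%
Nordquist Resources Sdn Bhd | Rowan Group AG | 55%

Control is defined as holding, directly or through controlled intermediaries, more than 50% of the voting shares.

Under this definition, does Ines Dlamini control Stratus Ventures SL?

No

Ines holds 100% of Lumen, so Ines controls Lumen.
Lumen holds 100% of Greywick, so Ines controls Greywick.
Neither Ines nor any entity Ines controls holds any voting interest in Stratus.
So Ines does not control Stratus.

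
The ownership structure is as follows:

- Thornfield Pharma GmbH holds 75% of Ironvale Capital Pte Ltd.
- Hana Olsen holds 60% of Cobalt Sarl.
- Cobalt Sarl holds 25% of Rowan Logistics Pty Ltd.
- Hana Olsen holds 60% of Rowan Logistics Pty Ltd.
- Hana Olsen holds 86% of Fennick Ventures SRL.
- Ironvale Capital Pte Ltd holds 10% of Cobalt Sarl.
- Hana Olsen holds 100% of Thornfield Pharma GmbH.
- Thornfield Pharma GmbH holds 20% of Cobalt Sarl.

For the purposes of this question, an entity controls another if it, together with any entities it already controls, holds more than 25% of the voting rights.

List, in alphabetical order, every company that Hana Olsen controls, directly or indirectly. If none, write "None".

Cobalt Sarl, Fennick Ventures SRL, Ironvale Capital Pte Ltd, Rowan Logistics Pty Ltd, Thornfield Pharma GmbH

Hana holds 100% of Thornfield, so Hana controls Thornfield.
Hana holds 86% of Fennick, so Hana controls Fennick.
Thornfield holds 75% of Ironvale, so Hana controls Ironvale.
Hana and Thornfield and Ironvale together hold 60% + 20% + 10% = 90% of Cobalt, so Hana controls Cobalt.
Hana and Cobalt together hold 60% + 25% = 85% of Rowan, so Hana controls Rowan.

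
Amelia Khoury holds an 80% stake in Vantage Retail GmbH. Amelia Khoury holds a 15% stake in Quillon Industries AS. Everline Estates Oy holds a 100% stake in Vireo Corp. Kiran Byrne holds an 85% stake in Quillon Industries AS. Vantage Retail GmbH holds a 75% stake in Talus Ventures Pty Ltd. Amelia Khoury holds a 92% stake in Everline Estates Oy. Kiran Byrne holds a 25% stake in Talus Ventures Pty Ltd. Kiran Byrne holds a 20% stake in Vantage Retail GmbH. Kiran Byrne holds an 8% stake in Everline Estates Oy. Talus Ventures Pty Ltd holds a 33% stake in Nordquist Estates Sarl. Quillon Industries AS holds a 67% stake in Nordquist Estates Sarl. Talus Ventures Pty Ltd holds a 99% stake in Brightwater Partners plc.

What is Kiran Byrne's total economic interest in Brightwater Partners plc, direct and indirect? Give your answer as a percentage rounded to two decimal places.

Kiran reaches Brightwater along 2 paths.
Via Talus: 25% × 99% = 24.75%.
Via Vantage → Talus: 20% × 75% × 99% = 14.85%.
Total: 24.75% + 14.85% = 39.6%.
Rounded: 39.60%.

39.60%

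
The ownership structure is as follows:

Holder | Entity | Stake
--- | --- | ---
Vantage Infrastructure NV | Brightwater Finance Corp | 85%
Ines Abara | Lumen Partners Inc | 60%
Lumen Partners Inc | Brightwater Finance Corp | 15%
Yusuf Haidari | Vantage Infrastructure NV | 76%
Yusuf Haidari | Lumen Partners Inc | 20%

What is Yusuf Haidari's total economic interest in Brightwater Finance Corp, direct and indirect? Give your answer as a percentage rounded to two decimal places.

Yusuf reaches Brightwater along 2 paths.
Via Lumen: 20% × 15% = 3%.
Via Vantage: 76% × 85% = 64.6%.
Total: 3% + 64.6% = 67.6%.
Rounded: 67.60%.

67.60%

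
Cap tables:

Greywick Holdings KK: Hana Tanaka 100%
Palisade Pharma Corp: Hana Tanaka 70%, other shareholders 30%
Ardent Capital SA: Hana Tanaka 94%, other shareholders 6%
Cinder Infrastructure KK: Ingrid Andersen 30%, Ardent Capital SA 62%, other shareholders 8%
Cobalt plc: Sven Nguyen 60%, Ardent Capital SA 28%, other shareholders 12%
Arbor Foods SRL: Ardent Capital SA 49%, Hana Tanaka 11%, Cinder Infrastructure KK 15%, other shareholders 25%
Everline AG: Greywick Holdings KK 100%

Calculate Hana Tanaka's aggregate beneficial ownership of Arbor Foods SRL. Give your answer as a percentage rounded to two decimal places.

65.80%

Hana reaches Arbor along 3 paths.
Via Ardent: 94% × 49% = 46.06%.
Direct stake: 11% = 11%.
Via Ardent → Cinder: 94% × 62% × 15% = 8.742%.
Total: 46.06% + 11% + 8.742% = 65.802%.
Rounded: 65.80%.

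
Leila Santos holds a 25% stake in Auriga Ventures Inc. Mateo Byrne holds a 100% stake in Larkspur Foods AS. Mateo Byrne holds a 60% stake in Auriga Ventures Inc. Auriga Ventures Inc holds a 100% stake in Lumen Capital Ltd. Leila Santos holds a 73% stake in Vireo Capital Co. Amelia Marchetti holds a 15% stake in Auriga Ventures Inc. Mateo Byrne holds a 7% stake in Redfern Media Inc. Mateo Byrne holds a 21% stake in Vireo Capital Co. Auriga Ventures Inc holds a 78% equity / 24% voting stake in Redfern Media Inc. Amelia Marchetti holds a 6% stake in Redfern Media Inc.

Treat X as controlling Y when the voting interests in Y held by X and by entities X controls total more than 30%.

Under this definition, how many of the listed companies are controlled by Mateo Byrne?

4

Mateo holds 60% of Auriga, so Mateo controls Auriga.
Auriga and Mateo together hold 24% + 7% = 31% of Redfern, so Mateo controls Redfern.
Mateo holds 100% of Larkspur, so Mateo controls Larkspur.
Auriga holds 100% of Lumen, so Mateo controls Lumen.
No other company's threshold is met.
Mateo controls 4 companies.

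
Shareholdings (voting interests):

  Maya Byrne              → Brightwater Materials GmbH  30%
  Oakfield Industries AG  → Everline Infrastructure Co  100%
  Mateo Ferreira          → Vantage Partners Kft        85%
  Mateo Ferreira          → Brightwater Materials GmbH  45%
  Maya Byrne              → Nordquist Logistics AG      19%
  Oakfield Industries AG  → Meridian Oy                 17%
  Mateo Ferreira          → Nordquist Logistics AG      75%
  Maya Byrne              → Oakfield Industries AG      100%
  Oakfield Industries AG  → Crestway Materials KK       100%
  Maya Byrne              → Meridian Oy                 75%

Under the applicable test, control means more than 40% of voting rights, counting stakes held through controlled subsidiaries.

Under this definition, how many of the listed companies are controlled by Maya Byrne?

Maya holds 100% of Oakfield, so Maya controls Oakfield.
Maya and Oakfield together hold 75% + 17% = 92% of Meridian, so Maya controls Meridian.
Oakfield holds 100% of Everline, so Maya controls Everline.
Oakfield holds 100% of Crestway, so Maya controls Crestway.
No other company's threshold is met.
Maya controls 4 companies.

4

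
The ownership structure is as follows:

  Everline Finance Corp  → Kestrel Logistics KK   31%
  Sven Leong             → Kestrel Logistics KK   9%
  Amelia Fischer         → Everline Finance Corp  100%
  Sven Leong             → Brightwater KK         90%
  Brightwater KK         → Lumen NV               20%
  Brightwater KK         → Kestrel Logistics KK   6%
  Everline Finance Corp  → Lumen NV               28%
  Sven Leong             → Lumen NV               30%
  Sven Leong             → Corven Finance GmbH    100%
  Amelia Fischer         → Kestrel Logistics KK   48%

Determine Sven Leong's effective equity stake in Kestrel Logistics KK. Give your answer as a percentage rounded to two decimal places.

Sven reaches Kestrel along 2 paths.
Via Brightwater: 90% × 6% = 5.4%.
Direct stake: 9% = 9%.
Total: 5.4% + 9% = 14.4%.
Rounded: 14.40%.

14.40%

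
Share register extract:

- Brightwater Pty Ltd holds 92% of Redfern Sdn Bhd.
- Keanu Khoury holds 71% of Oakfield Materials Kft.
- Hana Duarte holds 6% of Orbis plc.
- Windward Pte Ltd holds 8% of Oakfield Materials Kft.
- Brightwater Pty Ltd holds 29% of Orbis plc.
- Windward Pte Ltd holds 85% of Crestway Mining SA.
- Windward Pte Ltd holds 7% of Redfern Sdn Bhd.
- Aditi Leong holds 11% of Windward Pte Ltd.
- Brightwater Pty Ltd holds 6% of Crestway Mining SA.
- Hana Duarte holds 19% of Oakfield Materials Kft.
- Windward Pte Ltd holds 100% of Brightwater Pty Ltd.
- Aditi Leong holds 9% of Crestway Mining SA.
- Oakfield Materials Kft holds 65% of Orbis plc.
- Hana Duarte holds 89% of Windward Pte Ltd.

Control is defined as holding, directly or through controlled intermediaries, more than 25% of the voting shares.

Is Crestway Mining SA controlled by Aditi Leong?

No

Aditi's largest direct stake is 11% in Windward, which does not meet the threshold, so Aditi controls no company.
In Crestway, Aditi's side holds only 9%, not > 25%.
So Aditi does not control Crestway.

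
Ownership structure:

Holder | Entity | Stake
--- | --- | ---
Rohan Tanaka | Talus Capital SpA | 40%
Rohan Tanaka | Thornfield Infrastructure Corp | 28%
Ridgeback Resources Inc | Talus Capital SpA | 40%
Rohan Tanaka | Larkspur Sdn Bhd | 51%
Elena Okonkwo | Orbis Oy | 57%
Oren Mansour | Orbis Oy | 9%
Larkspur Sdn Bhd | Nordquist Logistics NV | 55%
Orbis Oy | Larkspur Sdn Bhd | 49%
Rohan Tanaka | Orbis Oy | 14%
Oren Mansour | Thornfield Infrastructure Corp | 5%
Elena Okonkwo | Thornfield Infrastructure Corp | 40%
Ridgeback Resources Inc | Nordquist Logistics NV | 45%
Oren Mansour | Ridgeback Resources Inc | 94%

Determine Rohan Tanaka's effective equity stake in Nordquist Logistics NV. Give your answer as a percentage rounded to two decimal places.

31.82%

Rohan reaches Nordquist along 2 paths.
Via Larkspur: 51% × 55% = 28.05%.
Via Orbis → Larkspur: 14% × 49% × 55% = 3.773%.
Total: 28.05% + 3.773% = 31.823%.
Rounded: 31.82%.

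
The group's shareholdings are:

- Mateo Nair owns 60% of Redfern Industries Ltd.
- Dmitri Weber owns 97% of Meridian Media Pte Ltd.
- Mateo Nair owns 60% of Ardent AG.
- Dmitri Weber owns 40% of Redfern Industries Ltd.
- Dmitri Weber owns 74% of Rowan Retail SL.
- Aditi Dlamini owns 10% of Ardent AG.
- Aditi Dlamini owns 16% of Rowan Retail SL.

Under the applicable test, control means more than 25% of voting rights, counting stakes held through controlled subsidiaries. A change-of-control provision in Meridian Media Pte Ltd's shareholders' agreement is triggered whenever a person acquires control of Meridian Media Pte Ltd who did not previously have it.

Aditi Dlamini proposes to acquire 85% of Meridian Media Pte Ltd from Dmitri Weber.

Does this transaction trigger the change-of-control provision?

The purchase adds only to Aditi's holdings (Dmitri's stake shrinks), so Aditi is the only person who could newly come to control Meridian.
Aditi's largest direct stake is 16% in Rowan, which does not meet the threshold, so Aditi controls no company.
Neither Aditi nor any entity Aditi controls holds any voting interest in Meridian.
So before the transaction, Aditi does not control Meridian.
After the purchase, Aditi holds 85% of Meridian directly, and Dmitri's stake falls to 12%.
Aditi holds 85% of Meridian, so Aditi controls Meridian.
Aditi did not control Meridian before and does after, so the clause is triggered.

Yes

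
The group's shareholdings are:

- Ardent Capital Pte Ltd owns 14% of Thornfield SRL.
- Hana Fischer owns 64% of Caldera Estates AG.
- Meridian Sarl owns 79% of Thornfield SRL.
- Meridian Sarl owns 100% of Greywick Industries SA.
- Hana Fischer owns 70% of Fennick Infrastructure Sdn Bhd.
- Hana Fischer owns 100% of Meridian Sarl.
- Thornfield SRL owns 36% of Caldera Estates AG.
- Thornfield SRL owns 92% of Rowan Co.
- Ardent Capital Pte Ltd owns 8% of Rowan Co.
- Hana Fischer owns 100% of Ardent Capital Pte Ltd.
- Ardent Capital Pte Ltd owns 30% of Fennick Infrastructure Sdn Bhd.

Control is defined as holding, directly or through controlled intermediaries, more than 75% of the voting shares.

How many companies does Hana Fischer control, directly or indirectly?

7

Hana holds 100% of Ardent, so Hana controls Ardent.
Hana holds 100% of Meridian, so Hana controls Meridian.
Meridian holds 100% of Greywick, so Hana controls Greywick.
Meridian and Ardent together hold 79% + 14% = 93% of Thornfield, so Hana controls Thornfield.
Thornfield and Hana together hold 36% + 64% = 100% of Caldera, so Hana controls Caldera.
Thornfield and Ardent together hold 92% + 8% = 100% of Rowan, so Hana controls Rowan.
Hana and Ardent together hold 70% + 30% = 100% of Fennick, so Hana controls Fennick.
Hana controls 7 companies.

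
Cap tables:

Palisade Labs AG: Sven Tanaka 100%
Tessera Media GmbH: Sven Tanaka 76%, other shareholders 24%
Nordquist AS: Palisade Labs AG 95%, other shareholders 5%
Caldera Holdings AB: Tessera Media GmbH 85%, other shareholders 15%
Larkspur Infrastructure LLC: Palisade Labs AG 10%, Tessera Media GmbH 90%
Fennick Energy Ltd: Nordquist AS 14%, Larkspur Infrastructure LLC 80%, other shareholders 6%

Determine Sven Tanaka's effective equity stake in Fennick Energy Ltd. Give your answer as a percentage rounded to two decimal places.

76.02%

Sven reaches Fennick along 3 paths.
Via Palisade → Nordquist: 100% × 95% × 14% = 13.3%.
Via Palisade → Larkspur: 100% × 10% × 80% = 8%.
Via Tessera → Larkspur: 76% × 90% × 80% = 54.72%.
Total: 13.3% + 8% + 54.72% = 76.02%.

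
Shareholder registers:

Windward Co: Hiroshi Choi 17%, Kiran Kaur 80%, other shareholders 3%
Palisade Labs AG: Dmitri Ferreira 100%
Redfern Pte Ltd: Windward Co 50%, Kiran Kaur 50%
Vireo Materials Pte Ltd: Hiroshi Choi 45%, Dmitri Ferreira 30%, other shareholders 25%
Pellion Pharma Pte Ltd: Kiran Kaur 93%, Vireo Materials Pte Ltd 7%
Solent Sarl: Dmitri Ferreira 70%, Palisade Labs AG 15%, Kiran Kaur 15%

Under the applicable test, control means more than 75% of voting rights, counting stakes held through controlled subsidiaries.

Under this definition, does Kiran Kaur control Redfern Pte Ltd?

Kiran holds 80% of Windward, so Kiran controls Windward.
Windward and Kiran together hold 50% + 50% = 100% of Redfern, so Kiran controls Redfern.

Yes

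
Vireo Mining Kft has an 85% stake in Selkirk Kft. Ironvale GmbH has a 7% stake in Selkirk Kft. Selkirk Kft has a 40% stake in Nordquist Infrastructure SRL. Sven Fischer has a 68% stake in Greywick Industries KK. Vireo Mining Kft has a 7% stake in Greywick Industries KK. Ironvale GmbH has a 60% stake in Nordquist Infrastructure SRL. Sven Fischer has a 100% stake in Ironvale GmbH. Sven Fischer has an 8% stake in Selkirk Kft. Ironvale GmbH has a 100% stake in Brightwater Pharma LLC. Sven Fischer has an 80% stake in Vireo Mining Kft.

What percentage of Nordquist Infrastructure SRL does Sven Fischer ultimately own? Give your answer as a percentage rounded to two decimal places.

Sven reaches Nordquist along 4 paths.
Via Ironvale → Selkirk: 100% × 7% × 40% = 2.8%.
Via Vireo → Selkirk: 80% × 85% × 40% = 27.2%.
Via Selkirk: 8% × 40% = 3.2%.
Via Ironvale: 100% × 60% = 60%.
Total: 2.8% + 27.2% + 3.2% + 60% = 93.2%.
Rounded: 93.20%.

93.20%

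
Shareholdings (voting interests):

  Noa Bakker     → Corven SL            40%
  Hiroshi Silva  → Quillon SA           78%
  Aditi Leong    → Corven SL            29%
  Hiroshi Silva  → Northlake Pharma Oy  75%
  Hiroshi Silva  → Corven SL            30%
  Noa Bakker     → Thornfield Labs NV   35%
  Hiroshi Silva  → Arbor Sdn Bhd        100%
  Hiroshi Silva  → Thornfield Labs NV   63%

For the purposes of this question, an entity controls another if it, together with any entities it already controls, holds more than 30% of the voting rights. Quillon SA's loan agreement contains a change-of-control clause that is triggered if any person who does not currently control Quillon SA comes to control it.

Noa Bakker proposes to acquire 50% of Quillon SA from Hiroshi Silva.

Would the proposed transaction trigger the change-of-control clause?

Yes

The purchase adds only to Noa's holdings (Hiroshi's stake shrinks), so Noa is the only person who could newly come to control Quillon.
Noa holds 40% of Corven, so Noa controls Corven.
Noa holds 35% of Thornfield, so Noa controls Thornfield.
Neither Noa nor any entity Noa controls holds any voting interest in Quillon.
So before the transaction, Noa does not control Quillon.
After the purchase, Noa holds 50% of Quillon directly, and Hiroshi's stake falls to 28%.
Noa holds 50% of Quillon, so Noa controls Quillon.
Noa did not control Quillon before and does after, so the clause is triggered.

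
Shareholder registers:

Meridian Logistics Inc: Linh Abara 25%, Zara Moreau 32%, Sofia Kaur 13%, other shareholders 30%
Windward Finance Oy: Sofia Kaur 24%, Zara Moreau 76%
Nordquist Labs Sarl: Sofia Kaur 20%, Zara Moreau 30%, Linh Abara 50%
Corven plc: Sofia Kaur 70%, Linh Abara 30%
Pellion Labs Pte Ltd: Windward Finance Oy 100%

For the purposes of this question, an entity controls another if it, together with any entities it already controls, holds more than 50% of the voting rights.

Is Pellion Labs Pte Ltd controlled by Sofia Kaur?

Sofia holds 70% of Corven, so Sofia controls Corven.
Neither Sofia nor any entity Sofia controls holds any voting interest in Pellion.
So Sofia does not control Pellion.

No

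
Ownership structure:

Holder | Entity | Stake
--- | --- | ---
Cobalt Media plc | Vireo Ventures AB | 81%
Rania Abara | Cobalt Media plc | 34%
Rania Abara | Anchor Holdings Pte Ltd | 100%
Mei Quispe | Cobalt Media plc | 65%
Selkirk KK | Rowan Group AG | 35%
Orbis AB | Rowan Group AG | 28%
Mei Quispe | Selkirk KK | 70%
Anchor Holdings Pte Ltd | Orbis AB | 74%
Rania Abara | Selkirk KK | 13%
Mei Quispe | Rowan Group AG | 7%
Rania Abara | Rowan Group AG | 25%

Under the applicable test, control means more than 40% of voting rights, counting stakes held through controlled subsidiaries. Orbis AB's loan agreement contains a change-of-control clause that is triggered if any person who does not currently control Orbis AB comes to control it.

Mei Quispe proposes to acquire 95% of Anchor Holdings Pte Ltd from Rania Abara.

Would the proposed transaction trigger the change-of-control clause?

Yes

The purchase adds only to Mei's holdings (Rania's stake shrinks), so Mei is the only person who could newly come to control Orbis.
Mei holds 65% of Cobalt, so Mei controls Cobalt.
Mei holds 70% of Selkirk, so Mei controls Selkirk.
Cobalt holds 81% of Vireo, so Mei controls Vireo.
Selkirk and Mei together hold 35% + 7% = 42% of Rowan, so Mei controls Rowan.
Neither Mei nor any entity Mei controls holds any voting interest in Orbis.
So before the transaction, Mei does not control Orbis.
After the purchase, Mei holds 95% of Anchor directly, and Rania's stake falls to 5%.
Mei holds 95% of Anchor, so Mei controls Anchor.
Anchor holds 74% of Orbis, so Mei controls Orbis.
Mei did not control Orbis before and does after, so the clause is triggered.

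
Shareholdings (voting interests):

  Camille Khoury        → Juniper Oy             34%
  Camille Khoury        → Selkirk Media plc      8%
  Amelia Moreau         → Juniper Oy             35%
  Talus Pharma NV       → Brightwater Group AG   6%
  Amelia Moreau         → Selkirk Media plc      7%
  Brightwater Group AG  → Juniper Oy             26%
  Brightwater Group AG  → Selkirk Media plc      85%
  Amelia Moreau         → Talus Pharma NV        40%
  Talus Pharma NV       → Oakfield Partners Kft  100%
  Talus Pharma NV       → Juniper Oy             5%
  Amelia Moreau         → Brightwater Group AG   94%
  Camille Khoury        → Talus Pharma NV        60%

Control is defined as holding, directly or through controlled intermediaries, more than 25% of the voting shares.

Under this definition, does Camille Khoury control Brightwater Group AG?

No

Camille holds 60% of Talus, so Camille controls Talus.
Talus holds 100% of Oakfield, so Camille controls Oakfield.
Camille and Talus together hold 34% + 5% = 39% of Juniper, so Camille controls Juniper.
In Brightwater, Camille's side holds only 6%, not > 25%.
So Camille does not control Brightwater.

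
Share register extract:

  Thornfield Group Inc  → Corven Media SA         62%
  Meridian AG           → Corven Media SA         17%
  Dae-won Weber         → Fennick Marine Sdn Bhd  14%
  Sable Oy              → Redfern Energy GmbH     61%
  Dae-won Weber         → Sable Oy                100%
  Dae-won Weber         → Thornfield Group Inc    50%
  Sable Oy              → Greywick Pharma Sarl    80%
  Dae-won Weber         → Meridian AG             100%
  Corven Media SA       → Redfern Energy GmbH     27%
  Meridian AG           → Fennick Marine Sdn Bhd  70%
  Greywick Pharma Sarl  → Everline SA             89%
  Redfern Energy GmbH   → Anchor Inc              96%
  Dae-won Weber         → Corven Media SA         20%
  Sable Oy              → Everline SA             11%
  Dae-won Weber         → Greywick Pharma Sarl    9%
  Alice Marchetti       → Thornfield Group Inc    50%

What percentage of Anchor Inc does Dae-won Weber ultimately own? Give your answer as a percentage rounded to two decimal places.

Dae-won reaches Anchor along 4 paths.
Via Sable → Redfern: 100% × 61% × 96% = 58.56%.
Via Corven → Redfern: 20% × 27% × 96% = 5.184%.
Via Thornfield → Corven → Redfern: 50% × 62% × 27% × 96% = 8.0352%.
Via Meridian → Corven → Redfern: 100% × 17% × 27% × 96% = 4.4064%.
Total: 58.56% + 5.184% + 8.0352% + 4.4064% = 76.1856%.
Rounded: 76.19%.

76.19%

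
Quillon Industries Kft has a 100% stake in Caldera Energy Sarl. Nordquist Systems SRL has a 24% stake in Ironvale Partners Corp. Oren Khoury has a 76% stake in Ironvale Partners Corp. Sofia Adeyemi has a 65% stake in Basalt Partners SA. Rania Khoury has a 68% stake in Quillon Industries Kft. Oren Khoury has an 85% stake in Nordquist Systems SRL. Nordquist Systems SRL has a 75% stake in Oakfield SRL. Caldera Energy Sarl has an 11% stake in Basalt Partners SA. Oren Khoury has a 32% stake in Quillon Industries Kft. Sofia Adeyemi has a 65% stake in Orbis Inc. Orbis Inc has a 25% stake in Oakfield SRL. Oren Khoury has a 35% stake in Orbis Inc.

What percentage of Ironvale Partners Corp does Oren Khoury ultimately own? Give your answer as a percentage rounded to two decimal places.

Oren reaches Ironvale along 2 paths.
Via Nordquist: 85% × 24% = 20.4%.
Direct stake: 76% = 76%.
Total: 20.4% + 76% = 96.4%.
Rounded: 96.40%.

96.40%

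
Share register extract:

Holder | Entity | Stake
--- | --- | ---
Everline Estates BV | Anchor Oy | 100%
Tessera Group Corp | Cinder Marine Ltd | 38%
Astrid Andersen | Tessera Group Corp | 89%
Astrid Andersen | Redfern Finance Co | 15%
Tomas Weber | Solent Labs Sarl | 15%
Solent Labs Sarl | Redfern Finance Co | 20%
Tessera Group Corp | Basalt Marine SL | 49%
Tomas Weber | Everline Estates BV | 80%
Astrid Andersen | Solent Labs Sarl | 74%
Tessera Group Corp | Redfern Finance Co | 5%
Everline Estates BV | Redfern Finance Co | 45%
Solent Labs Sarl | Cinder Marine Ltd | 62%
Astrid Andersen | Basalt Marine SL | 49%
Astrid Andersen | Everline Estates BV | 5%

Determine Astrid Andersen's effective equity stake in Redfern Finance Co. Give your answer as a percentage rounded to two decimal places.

36.50%

Astrid reaches Redfern along 4 paths.
Direct stake: 15% = 15%.
Via Solent: 74% × 20% = 14.8%.
Via Everline: 5% × 45% = 2.25%.
Via Tessera: 89% × 5% = 4.45%.
Total: 15% + 14.8% + 2.25% + 4.45% = 36.5%.
Rounded: 36.50%.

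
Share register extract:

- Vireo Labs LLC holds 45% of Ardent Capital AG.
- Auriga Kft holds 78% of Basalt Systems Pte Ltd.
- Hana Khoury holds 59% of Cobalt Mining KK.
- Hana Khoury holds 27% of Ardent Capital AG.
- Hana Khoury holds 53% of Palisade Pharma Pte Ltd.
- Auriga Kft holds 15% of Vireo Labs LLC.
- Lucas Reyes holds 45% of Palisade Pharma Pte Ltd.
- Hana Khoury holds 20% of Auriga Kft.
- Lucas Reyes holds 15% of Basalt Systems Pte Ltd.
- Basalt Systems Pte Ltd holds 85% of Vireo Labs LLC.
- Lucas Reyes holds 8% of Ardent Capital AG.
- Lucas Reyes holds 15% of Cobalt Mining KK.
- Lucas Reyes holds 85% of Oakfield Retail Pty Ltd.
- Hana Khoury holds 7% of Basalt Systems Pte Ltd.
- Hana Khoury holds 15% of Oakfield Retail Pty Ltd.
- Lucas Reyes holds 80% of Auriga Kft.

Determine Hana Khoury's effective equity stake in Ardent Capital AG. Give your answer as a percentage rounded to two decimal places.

36.99%

Hana reaches Ardent along 4 paths.
Via Auriga → Vireo: 20% × 15% × 45% = 1.35%.
Via Auriga → Basalt → Vireo: 20% × 78% × 85% × 45% = 5.967%.
Via Basalt → Vireo: 7% × 85% × 45% = 2.6775%.
Direct stake: 27% = 27%.
Total: 1.35% + 5.967% + 2.6775% + 27% = 36.9945%.
Rounded: 36.99%.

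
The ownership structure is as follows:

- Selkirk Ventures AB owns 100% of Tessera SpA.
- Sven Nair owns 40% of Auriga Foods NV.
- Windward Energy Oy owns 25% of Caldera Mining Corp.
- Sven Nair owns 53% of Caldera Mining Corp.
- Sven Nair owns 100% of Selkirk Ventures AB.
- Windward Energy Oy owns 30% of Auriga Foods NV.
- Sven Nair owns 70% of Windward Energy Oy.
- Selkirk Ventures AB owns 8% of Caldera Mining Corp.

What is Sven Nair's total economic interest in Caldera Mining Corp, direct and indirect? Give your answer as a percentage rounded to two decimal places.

78.50%

Sven reaches Caldera along 3 paths.
Via Selkirk: 100% × 8% = 8%.
Direct stake: 53% = 53%.
Via Windward: 70% × 25% = 17.5%.
Total: 8% + 53% + 17.5% = 78.5%.
Rounded: 78.50%.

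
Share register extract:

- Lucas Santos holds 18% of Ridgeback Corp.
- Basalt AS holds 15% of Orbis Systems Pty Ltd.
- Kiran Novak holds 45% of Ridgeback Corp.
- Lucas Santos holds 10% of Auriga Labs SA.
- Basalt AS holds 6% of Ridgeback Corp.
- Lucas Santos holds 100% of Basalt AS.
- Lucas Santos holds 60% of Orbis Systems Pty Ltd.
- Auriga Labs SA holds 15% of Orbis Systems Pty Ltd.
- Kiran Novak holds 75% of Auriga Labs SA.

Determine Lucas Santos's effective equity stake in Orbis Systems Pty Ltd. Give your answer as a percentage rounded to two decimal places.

76.50%

Lucas reaches Orbis along 3 paths.
Via Basalt: 100% × 15% = 15%.
Direct stake: 60% = 60%.
Via Auriga: 10% × 15% = 1.5%.
Total: 15% + 60% + 1.5% = 76.5%.
Rounded: 76.50%.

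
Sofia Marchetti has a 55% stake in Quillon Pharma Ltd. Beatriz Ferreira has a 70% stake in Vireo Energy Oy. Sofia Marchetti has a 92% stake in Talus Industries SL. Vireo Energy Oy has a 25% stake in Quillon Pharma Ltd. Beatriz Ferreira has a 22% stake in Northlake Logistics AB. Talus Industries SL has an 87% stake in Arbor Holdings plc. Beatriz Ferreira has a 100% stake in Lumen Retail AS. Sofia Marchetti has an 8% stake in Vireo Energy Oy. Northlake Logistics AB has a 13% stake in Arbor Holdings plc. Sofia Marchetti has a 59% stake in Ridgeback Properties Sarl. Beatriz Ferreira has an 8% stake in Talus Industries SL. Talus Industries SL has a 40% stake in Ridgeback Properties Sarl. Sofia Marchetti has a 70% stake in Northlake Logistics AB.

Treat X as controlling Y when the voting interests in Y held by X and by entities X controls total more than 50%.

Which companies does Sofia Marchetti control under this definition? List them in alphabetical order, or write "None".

Sofia holds 92% of Talus, so Sofia controls Talus.
Sofia holds 70% of Northlake, so Sofia controls Northlake.
Northlake and Talus together hold 13% + 87% = 100% of Arbor, so Sofia controls Arbor.
Talus and Sofia together hold 40% + 59% = 99% of Ridgeback, so Sofia controls Ridgeback.
Sofia holds 55% of Quillon, so Sofia controls Quillon.
No other company's threshold is met.

Arbor Holdings plc, Northlake Logistics AB, Quillon Pharma Ltd, Ridgeback Properties Sarl, Talus Industries SL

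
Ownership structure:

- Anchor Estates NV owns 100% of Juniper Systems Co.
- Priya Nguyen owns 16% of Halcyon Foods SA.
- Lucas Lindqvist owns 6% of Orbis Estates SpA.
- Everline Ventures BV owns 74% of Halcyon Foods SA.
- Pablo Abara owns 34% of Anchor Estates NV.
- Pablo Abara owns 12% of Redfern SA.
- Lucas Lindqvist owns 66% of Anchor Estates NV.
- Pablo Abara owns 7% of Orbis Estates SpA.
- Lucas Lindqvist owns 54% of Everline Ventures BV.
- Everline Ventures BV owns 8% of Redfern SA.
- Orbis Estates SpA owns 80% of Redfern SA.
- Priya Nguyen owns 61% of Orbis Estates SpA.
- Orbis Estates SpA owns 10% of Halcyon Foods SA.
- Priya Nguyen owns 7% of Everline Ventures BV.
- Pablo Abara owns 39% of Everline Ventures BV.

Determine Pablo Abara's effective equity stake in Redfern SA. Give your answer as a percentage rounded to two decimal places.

20.72%

Pablo reaches Redfern along 3 paths.
Via Orbis: 7% × 80% = 5.6%.
Direct stake: 12% = 12%.
Via Everline: 39% × 8% = 3.12%.
Total: 5.6% + 12% + 3.12% = 20.72%.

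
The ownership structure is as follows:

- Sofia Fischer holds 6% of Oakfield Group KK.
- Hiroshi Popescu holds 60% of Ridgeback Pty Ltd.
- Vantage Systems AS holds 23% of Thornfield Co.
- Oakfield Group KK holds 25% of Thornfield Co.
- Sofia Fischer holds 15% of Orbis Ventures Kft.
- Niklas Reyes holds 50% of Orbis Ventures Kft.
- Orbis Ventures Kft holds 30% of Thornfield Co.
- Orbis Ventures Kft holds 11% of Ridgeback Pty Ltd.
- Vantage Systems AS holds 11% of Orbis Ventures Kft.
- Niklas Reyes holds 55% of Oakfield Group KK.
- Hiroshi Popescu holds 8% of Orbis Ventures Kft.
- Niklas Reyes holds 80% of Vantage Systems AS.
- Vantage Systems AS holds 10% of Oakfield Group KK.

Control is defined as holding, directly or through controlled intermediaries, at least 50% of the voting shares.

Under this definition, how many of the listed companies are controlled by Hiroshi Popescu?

1

Hiroshi holds 60% of Ridgeback, so Hiroshi controls Ridgeback.
No other company's threshold is met.
Hiroshi controls 1 company.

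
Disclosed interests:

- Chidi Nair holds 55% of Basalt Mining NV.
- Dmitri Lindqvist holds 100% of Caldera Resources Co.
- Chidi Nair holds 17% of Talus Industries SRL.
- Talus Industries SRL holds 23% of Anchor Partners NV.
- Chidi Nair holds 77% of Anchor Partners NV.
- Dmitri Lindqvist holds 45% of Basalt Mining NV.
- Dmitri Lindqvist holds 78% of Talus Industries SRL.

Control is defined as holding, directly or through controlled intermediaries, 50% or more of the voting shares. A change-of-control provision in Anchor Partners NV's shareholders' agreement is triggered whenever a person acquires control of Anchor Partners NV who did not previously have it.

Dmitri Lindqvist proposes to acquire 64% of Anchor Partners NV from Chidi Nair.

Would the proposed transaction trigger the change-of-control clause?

Yes

The purchase adds only to Dmitri's holdings (Chidi's stake shrinks), so Dmitri is the only person who could newly come to control Anchor.
Dmitri holds 78% of Talus, so Dmitri controls Talus.
Dmitri holds 100% of Caldera, so Dmitri controls Caldera.
In Anchor, Dmitri's side holds only 23%, not ≥ 50%.
So before the transaction, Dmitri does not control Anchor.
After the purchase, Dmitri holds 64% of Anchor directly, and Chidi's stake falls to 13%.
Talus and Dmitri together hold 23% + 64% = 87% of Anchor, so Dmitri controls Anchor.
Dmitri did not control Anchor before and does after, so the clause is triggered.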